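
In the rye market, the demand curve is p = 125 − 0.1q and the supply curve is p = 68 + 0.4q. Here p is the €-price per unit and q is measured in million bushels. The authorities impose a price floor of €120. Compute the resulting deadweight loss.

Competitive equilibrium: 125 − 0.1q = 68 + 0.4q → q* = 114, p* = 113.6.
At the floor p = 120, quantity demanded = (125 − 120)/0.1 = 50.
Sellers' marginal cost at q' = 50: 68 + 0.4·50 = 88.
Δq = 114 − 50 = 64; wedge = 120 − 88 = 32.
Deadweight loss = ½ × 64 × 32 = €1024 million.

€1024 million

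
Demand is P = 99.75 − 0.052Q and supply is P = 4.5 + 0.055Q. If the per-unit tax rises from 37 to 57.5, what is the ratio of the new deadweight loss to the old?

Competitive equilibrium: 99.75 − 0.052Q = 4.5 + 0.055Q → Q* = 890.1869, P* = 53.4603.
For a per-unit tax t: ΔQ = t/0.107, so DWL = ½·t·(t/0.107) = t²/0.214.
At t = 37: DWL = 6397.196. At t = 57.5: DWL = 15449.766.
Ratio = (57.5/37)² = 2.415.

2.415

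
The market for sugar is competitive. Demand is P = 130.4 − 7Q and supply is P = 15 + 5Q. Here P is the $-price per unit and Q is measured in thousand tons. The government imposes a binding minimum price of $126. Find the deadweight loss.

Competitive equilibrium: 130.4 − 7Q = 15 + 5Q → Q* = 9.61667, P* = 63.08333.
At the floor P = 126, quantity demanded = (130.4 − 126)/7 = 0.62857.
Sellers' marginal cost at Q' = 0.62857: 15 + 5·0.62857 = 18.14285.
ΔQ = 9.61667 − 0.62857 = 8.9881; wedge = 126 − 18.14285 = 107.85715.
Deadweight loss = ½ × 8.9881 × 107.85715 = $484.72 thousand.

$484.72 thousand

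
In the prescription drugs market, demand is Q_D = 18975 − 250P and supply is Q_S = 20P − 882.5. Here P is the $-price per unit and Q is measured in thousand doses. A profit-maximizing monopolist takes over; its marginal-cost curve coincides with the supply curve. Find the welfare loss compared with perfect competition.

$44.46 thousand

In inverse form: demand P = 75.9 − 0.004Q, supply P = 44.125 + 0.05Q.
Competitive equilibrium: 75.9 − 0.004Q = 44.125 + 0.05Q → Q* = 588.4259, P* = 73.5463.
Marginal revenue: MR = 75.9 − 0.008Q. Set MR = MC: 75.9 − 0.008Q = 44.125 + 0.05Q → Q_m = 547.8448.
Price P_m = 75.9 − 0.004·547.8448 = 73.7086; MC(Q_m) = 44.125 + 0.05·547.8448 = 71.5172.
Competitive Q* = 588.4259, so ΔQ = 40.5811; wedge = 73.7086 − 71.5172 = 2.1914.
DWL = ½ × 40.5811 × 2.1914 = $44.46 thousand.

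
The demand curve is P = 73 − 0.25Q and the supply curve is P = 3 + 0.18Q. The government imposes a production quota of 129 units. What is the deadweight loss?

245.49

Competitive equilibrium: 73 − 0.25Q = 3 + 0.18Q → Q* = 162.7907, P* = 32.3023.
At Q = 129: demand price = 73 − 0.25·129 = 40.75; supply price = 3 + 0.18·129 = 26.22.
ΔQ = 162.7907 − 129 = 33.7907; wedge = 40.75 − 26.22 = 14.53.
DWL = ½ × 33.7907 × 14.53 = 245.49.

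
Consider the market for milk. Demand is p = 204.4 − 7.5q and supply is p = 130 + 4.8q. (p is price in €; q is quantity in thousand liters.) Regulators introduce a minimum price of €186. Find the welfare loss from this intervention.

Competitive equilibrium: 204.4 − 7.5q = 130 + 4.8q → q* = 6.0488, p* = 159.0341.
At the floor p = 186, quantity demanded = (204.4 − 186)/7.5 = 2.4533.
Sellers' marginal cost at q' = 2.4533: 130 + 4.8·2.4533 = 141.7758.
Δq = 6.0488 − 2.4533 = 3.5955; wedge = 186 − 141.7758 = 44.2242.
The triangle = ½ × 3.5955 × 44.2242 = €79.50 thousand.

€79.50 thousand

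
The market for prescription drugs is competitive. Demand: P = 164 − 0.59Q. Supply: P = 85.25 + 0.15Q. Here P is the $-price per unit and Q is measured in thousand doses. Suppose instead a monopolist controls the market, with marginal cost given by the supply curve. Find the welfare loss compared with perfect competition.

$824.59 thousand

Competitive equilibrium: 164 − 0.59Q = 85.25 + 0.15Q → Q* = 106.4189, P* = 101.2128.
Marginal revenue: MR = 164 − 1.18Q. Set MR = MC: 164 − 1.18Q = 85.25 + 0.15Q → Q_m = 59.2105.
Price P_m = 164 − 0.59·59.2105 = 129.0658; MC(Q_m) = 85.25 + 0.15·59.2105 = 94.1316.
Competitive Q* = 106.4189, so ΔQ = 47.2084; wedge = 129.0658 − 94.1316 = 34.9342.
Welfare loss = ½ × 47.2084 × 34.9342 = $824.59 thousand.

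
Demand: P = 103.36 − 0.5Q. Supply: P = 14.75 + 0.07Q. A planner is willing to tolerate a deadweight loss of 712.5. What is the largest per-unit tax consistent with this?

Competitive equilibrium: 103.36 − 0.5Q = 14.75 + 0.07Q → Q* = 155.4561, P* = 25.6319.
A tax t gives ΔQ = t/0.57 and wedge t, so DWL = t²/1.14.
t²/1.14 = 712.5 → t² = 812.25 → t = 28.5.

28.5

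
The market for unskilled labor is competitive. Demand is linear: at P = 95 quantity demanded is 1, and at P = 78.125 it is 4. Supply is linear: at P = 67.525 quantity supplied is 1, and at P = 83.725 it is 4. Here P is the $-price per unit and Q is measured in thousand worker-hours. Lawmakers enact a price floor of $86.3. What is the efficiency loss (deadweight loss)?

$4.93 thousand

Demand slope = (78.125 − 95)/(4 − 1) = −5.625, so P = 100.625 − 5.625Q.
Supply slope = (83.725 − 67.525)/(4 − 1) = 5.4, so P = 62.125 + 5.4Q.
Competitive equilibrium: 100.625 − 5.625Q = 62.125 + 5.4Q → Q* = 3.4921, P* = 80.9821.
At the floor P = 86.3, quantity demanded = (100.625 − 86.3)/5.625 = 2.5467.
Sellers' marginal cost at Q' = 2.5467: 62.125 + 5.4·2.5467 = 75.8772.
ΔQ = 3.4921 − 2.5467 = 0.9454; wedge = 86.3 − 75.8772 = 10.4228.
Deadweight loss = ½ × 0.9454 × 10.4228 = $4.93 thousand.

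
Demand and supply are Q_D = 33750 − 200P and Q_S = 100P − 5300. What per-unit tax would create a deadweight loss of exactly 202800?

In inverse form: demand P = 168.75 − 0.005Q, supply P = 53 + 0.01Q.
Competitive equilibrium: 168.75 − 0.005Q = 53 + 0.01Q → Q* = 7716.6667, P* = 130.1667.
A tax t gives ΔQ = t/0.015 and wedge t, so DWL = t²/0.03.
t²/0.03 = 202800 → t² = 6084 → t = 78.

78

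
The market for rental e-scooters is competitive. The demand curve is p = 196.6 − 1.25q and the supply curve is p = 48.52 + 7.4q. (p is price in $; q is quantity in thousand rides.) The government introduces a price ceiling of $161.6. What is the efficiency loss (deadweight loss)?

$14.61 thousand

Competitive equilibrium: 196.6 − 1.25q = 48.52 + 7.4q → q* = 17.1191, p* = 175.2012.
At the ceiling p = 161.6, quantity supplied = (161.6 − 48.52)/7.4 = 15.2811.
Willingness to pay at q' = 15.2811: 196.6 − 1.25·15.2811 = 177.4986.
Δq = 17.1191 − 15.2811 = 1.838; wedge = 177.4986 − 161.6 = 15.8986.
The triangle = ½ × 1.838 × 15.8986 = $14.61 thousand.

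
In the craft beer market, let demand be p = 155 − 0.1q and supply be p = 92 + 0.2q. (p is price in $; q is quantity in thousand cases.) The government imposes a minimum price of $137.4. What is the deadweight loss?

$173.40 thousand

Competitive equilibrium: 155 − 0.1q = 92 + 0.2q → q* = 210, p* = 134.
At the floor p = 137.4, quantity demanded = (155 − 137.4)/0.1 = 176.
Sellers' marginal cost at q' = 176: 92 + 0.2·176 = 127.2.
Δq = 210 − 176 = 34; wedge = 137.4 − 127.2 = 10.2.
The triangle = ½ × 34 × 10.2 = $173.40 thousand.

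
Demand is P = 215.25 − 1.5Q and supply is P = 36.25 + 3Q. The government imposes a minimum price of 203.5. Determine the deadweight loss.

2296.01

Competitive equilibrium: 215.25 − 1.5Q = 36.25 + 3Q → Q* = 39.7778, P* = 155.5833.
At the floor P = 203.5, quantity demanded = (215.25 − 203.5)/1.5 = 7.8333.
Sellers' marginal cost at Q' = 7.8333: 36.25 + 3·7.8333 = 59.7499.
ΔQ = 39.7778 − 7.8333 = 31.9445; wedge = 203.5 − 59.7499 = 143.7501.
DWL = ½ × 31.9445 × 143.7501 = 2296.01.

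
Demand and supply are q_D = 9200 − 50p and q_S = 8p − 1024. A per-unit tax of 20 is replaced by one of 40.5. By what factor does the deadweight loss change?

4.101

In inverse form: demand p = 184 − 0.02q, supply p = 128 + 0.125q.
Competitive equilibrium: 184 − 0.02q = 128 + 0.125q → q* = 386.2069, p* = 176.2759.
For a per-unit tax t: Δq = t/0.145, so DWL = ½·t·(t/0.145) = t²/0.29.
At t = 20: DWL = 1379.310. At t = 40.5: DWL = 5656.034.
Ratio = (40.5/20)² = 4.101.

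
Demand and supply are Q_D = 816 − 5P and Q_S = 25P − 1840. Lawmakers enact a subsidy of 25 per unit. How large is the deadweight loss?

1302.08

In inverse form: demand P = 163.2 − 0.2Q, supply P = 73.6 + 0.04Q.
Competitive equilibrium: 163.2 − 0.2Q = 73.6 + 0.04Q → Q* = 373.3333, P* = 88.5333.
The subsidy lowers effective supply by 25: P = 48.6 + 0.04Q.
New quantity: 163.2 − 0.2Q = 48.6 + 0.04Q → Q' = 477.5.
Overproduction ΔQ = 477.5 − 373.3333 = 104.1667; wedge = subsidy = 25.
DWL = ½ × 104.1667 × 25 = 1302.08.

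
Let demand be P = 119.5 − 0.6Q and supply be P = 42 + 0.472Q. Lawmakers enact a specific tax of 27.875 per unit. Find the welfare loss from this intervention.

362.41

Competitive equilibrium: 119.5 − 0.6Q = 42 + 0.472Q → Q* = 72.2948, P* = 76.1231.
With the tax, the buyer price exceeds the seller price by 27.875: (119.5 − 0.6Q) − (42 + 0.472Q) = 27.875 → Q' = 46.292.
ΔQ = 72.2948 − 46.292 = 26.0028; the wedge equals the tax, 27.875.
Welfare loss = ½ × 26.0028 × 27.875 = 362.41.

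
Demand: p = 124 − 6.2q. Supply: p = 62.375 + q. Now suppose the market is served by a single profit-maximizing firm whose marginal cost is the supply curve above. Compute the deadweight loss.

56.46

Competitive equilibrium: 124 − 6.2q = 62.375 + q → q* = 8.559, p* = 70.934.
Marginal revenue: MR = 124 − 12.4q. Set MR = MC: 124 − 12.4q = 62.375 + q → q_m = 4.5989.
Price p_m = 124 − 6.2·4.5989 = 95.4868; MC(q_m) = 62.375 + 1·4.5989 = 66.9739.
Competitive q* = 8.559, so Δq = 3.9601; wedge = 95.4868 − 66.9739 = 28.5129.
Welfare loss = ½ × 3.9601 × 28.5129 = 56.46.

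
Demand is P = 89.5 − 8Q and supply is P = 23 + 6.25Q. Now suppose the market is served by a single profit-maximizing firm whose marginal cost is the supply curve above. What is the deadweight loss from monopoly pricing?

Competitive equilibrium: 89.5 − 8Q = 23 + 6.25Q → Q* = 4.6667, P* = 52.1667.
Marginal revenue: MR = 89.5 − 16Q. Set MR = MC: 89.5 − 16Q = 23 + 6.25Q → Q_m = 2.9888.
Price P_m = 89.5 − 8·2.9888 = 65.5896; MC(Q_m) = 23 + 6.25·2.9888 = 41.68.
Competitive Q* = 4.6667, so ΔQ = 1.6779; wedge = 65.5896 − 41.68 = 23.9096.
The triangle = ½ × 1.6779 × 23.9096 = 20.06.

20.06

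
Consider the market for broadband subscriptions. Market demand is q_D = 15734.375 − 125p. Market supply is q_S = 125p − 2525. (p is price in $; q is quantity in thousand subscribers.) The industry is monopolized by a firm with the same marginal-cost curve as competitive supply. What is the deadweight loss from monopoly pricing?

$38775.02 thousand

In inverse form: demand p = 125.875 − 0.008q, supply p = 20.2 + 0.008q.
Competitive equilibrium: 125.875 − 0.008q = 20.2 + 0.008q → q* = 6604.6875, p* = 73.0375.
Marginal revenue: MR = 125.875 − 0.016q. Set MR = MC: 125.875 − 0.016q = 20.2 + 0.008q → q_m = 4403.125.
Price p_m = 125.875 − 0.008·4403.125 = 90.65; MC(q_m) = 20.2 + 0.008·4403.125 = 55.425.
Competitive q* = 6604.6875, so Δq = 2201.5625; wedge = 90.65 − 55.425 = 35.225.
Deadweight loss = ½ × 2201.5625 × 35.225 = $38775.02 thousand.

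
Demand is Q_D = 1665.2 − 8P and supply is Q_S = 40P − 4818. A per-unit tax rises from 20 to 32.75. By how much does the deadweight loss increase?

2241.875

In inverse form: demand P = 208.15 − 0.125Q, supply P = 120.45 + 0.025Q.
Competitive equilibrium: 208.15 − 0.125Q = 120.45 + 0.025Q → Q* = 584.6667, P* = 135.0667.
For a per-unit tax t: ΔQ = t/0.15, so DWL = ½·t·(t/0.15) = t²/0.3.
At t = 20: DWL = 1333.333. At t = 32.75: DWL = 3575.208.
Increase = 3575.208 − 1333.333 = 2241.875.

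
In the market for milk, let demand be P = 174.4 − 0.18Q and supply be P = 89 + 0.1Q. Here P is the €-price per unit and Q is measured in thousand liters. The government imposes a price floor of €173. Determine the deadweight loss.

€12367.75 thousand

Competitive equilibrium: 174.4 − 0.18Q = 89 + 0.1Q → Q* = 305, P* = 119.5.
At the floor P = 173, quantity demanded = (174.4 − 173)/0.18 = 7.77778.
Sellers' marginal cost at Q' = 7.77778: 89 + 0.1·7.77778 = 89.77778.
ΔQ = 305 − 7.77778 = 297.22222; wedge = 173 − 89.77778 = 83.22222.
Deadweight loss = ½ × 297.22222 × 83.22222 = €12367.75 thousand.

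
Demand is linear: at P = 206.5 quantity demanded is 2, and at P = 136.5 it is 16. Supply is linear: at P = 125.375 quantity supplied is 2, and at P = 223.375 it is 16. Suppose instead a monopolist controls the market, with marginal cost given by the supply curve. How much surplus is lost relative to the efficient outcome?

39.83

Demand slope = (136.5 − 206.5)/(16 − 2) = −5, so P = 216.5 − 5Q.
Supply slope = (223.375 − 125.375)/(16 − 2) = 7, so P = 111.375 + 7Q.
Competitive equilibrium: 216.5 − 5Q = 111.375 + 7Q → Q* = 8.7604, P* = 172.6979.
Marginal revenue: MR = 216.5 − 10Q. Set MR = MC: 216.5 − 10Q = 111.375 + 7Q → Q_m = 6.1838.
Price P_m = 216.5 − 5·6.1838 = 185.581; MC(Q_m) = 111.375 + 7·6.1838 = 154.6616.
Competitive Q* = 8.7604, so ΔQ = 2.5766; wedge = 185.581 − 154.6616 = 30.9194.
DWL = ½ × 2.5766 × 30.9194 = 39.83.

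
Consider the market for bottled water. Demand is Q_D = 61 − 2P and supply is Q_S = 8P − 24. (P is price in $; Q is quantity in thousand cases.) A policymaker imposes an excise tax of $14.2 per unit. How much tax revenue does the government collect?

In inverse form: demand P = 30.5 − 0.5Q, supply P = 3 + 0.125Q.
Competitive equilibrium: 30.5 − 0.5Q = 3 + 0.125Q → Q* = 44, P* = 8.5.
With the tax, the buyer price exceeds the seller price by 14.2: (30.5 − 0.5Q) − (3 + 0.125Q) = 14.2 → Q' = 21.28.
Tax revenue = 14.2 × 21.28 = $302.176 thousand.

$302.176 thousand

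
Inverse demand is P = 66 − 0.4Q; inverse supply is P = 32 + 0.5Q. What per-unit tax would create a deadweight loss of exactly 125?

Competitive equilibrium: 66 − 0.4Q = 32 + 0.5Q → Q* = 37.7778, P* = 50.8889.
A tax t gives ΔQ = t/0.9 and wedge t, so DWL = t²/1.8.
t²/1.8 = 125 → t² = 225 → t = 15.

15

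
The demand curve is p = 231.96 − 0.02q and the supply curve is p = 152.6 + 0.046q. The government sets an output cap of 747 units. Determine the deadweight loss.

Competitive equilibrium: 231.96 − 0.02q = 152.6 + 0.046q → q* = 1202.4242, p* = 207.9115.
At q = 747: demand price = 231.96 − 0.02·747 = 217.02; supply price = 152.6 + 0.046·747 = 186.962.
Δq = 1202.4242 − 747 = 455.4242; wedge = 217.02 − 186.962 = 30.058.
DWL = ½ × 455.4242 × 30.058 = 6844.57.

6844.57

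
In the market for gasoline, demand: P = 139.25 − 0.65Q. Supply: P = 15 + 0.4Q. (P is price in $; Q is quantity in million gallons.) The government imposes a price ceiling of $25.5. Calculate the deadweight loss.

$4451.65 million

Competitive equilibrium: 139.25 − 0.65Q = 15 + 0.4Q → Q* = 118.3333, P* = 62.3333.
At the ceiling P = 25.5, quantity supplied = (25.5 − 15)/0.4 = 26.25.
Willingness to pay at Q' = 26.25: 139.25 − 0.65·26.25 = 122.1875.
ΔQ = 118.3333 − 26.25 = 92.0833; wedge = 122.1875 − 25.5 = 96.6875.
The triangle = ½ × 92.0833 × 96.6875 = $4451.65 million.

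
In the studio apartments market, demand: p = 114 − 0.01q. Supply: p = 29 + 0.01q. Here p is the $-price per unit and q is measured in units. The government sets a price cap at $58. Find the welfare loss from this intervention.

$18225

Competitive equilibrium: 114 − 0.01q = 29 + 0.01q → q* = 4250, p* = 71.5.
At the ceiling p = 58, quantity supplied = (58 − 29)/0.01 = 2900.
Willingness to pay at q' = 2900: 114 − 0.01·2900 = 85.
Δq = 4250 − 2900 = 1350; wedge = 85 − 58 = 27.
The triangle = ½ × 1350 × 27 = $18225.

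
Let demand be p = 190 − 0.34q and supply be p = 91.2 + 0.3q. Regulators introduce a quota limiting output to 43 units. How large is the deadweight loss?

3969.405

Competitive equilibrium: 190 − 0.34q = 91.2 + 0.3q → q* = 154.375, p* = 137.5125.
At q = 43: demand price = 190 − 0.34·43 = 175.38; supply price = 91.2 + 0.3·43 = 104.1.
Δq = 154.375 − 43 = 111.375; wedge = 175.38 − 104.1 = 71.28.
Welfare loss = ½ × 111.375 × 71.28 = 3969.405.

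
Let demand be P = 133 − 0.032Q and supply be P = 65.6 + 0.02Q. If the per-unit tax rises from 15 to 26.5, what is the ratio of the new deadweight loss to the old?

Competitive equilibrium: 133 − 0.032Q = 65.6 + 0.02Q → Q* = 1296.1538, P* = 91.5231.
For a per-unit tax t: ΔQ = t/0.052, so DWL = ½·t·(t/0.052) = t²/0.104.
At t = 15: DWL = 2163.462. At t = 26.5: DWL = 6752.404.
Ratio = (26.5/15)² = 3.121.

3.121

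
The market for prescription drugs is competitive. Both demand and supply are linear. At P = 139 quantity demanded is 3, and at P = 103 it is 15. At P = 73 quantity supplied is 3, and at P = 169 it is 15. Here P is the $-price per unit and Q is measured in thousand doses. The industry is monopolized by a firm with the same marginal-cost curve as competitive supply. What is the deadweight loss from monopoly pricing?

$20.46 thousand

Demand slope = (103 − 139)/(15 − 3) = −3, so P = 148 − 3Q.
Supply slope = (169 − 73)/(15 − 3) = 8, so P = 49 + 8Q.
Competitive equilibrium: 148 − 3Q = 49 + 8Q → Q* = 9, P* = 121.
Marginal revenue: MR = 148 − 6Q. Set MR = MC: 148 − 6Q = 49 + 8Q → Q_m = 7.0714.
Price P_m = 148 − 3·7.0714 = 126.7858; MC(Q_m) = 49 + 8·7.0714 = 105.5712.
Competitive Q* = 9, so ΔQ = 1.9286; wedge = 126.7858 − 105.5712 = 21.2146.
Welfare loss = ½ × 1.9286 × 21.2146 = $20.46 thousand.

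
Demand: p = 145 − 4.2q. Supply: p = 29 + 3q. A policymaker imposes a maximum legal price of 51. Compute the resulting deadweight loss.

277.38

Competitive equilibrium: 145 − 4.2q = 29 + 3q → q* = 16.1111, p* = 77.3333.
At the ceiling p = 51, quantity supplied = (51 − 29)/3 = 7.3333.
Willingness to pay at q' = 7.3333: 145 − 4.2·7.3333 = 114.2001.
Δq = 16.1111 − 7.3333 = 8.7778; wedge = 114.2001 − 51 = 63.2001.
The triangle = ½ × 8.7778 × 63.2001 = 277.38.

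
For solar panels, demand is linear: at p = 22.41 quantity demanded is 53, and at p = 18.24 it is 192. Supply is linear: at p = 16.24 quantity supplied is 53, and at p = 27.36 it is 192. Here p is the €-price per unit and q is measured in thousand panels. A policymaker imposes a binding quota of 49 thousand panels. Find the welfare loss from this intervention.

€198.60 thousand

Demand slope = (18.24 − 22.41)/(192 − 53) = −0.03, so p = 24 − 0.03q.
Supply slope = (27.36 − 16.24)/(192 − 53) = 0.08, so p = 12 + 0.08q.
Competitive equilibrium: 24 − 0.03q = 12 + 0.08q → q* = 109.0909, p* = 20.7273.
At q = 49: demand price = 24 − 0.03·49 = 22.53; supply price = 12 + 0.08·49 = 15.92.
Δq = 109.0909 − 49 = 60.0909; wedge = 22.53 − 15.92 = 6.61.
Welfare loss = ½ × 60.0909 × 6.61 = €198.60 thousand.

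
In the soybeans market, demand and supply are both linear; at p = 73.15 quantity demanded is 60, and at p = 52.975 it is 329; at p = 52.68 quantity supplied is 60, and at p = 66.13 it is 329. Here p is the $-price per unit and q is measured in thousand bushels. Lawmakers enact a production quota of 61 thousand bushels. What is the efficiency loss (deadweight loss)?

$1655.68 thousand

Demand slope = (52.975 − 73.15)/(329 − 60) = −0.075, so p = 77.65 − 0.075q.
Supply slope = (66.13 − 52.68)/(329 − 60) = 0.05, so p = 49.68 + 0.05q.
Competitive equilibrium: 77.65 − 0.075q = 49.68 + 0.05q → q* = 223.76, p* = 60.868.
At q = 61: demand price = 77.65 − 0.075·61 = 73.075; supply price = 49.68 + 0.05·61 = 52.73.
Δq = 223.76 − 61 = 162.76; wedge = 73.075 − 52.73 = 20.345.
DWL = ½ × 162.76 × 20.345 = $1655.68 thousand.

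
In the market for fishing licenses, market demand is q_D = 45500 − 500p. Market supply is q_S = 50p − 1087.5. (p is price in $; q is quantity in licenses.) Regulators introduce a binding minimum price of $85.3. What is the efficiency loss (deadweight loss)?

In inverse form: demand p = 91 − 0.002q, supply p = 21.75 + 0.02q.
Competitive equilibrium: 91 − 0.002q = 21.75 + 0.02q → q* = 3147.7273, p* = 84.7045.
At the floor p = 85.3, quantity demanded = (91 − 85.3)/0.002 = 2850.
Sellers' marginal cost at q' = 2850: 21.75 + 0.02·2850 = 78.75.
Δq = 3147.7273 − 2850 = 297.7273; wedge = 85.3 − 78.75 = 6.55.
The triangle = ½ × 297.7273 × 6.55 = $975.06.

$975.06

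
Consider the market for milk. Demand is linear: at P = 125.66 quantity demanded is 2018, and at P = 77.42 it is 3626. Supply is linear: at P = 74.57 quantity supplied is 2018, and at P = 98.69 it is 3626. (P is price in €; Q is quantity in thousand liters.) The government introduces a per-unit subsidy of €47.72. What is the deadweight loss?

Demand slope = (77.42 − 125.66)/(3626 − 2018) = −0.03, so P = 186.2 − 0.03Q.
Supply slope = (98.69 − 74.57)/(3626 − 2018) = 0.015, so P = 44.3 + 0.015Q.
Competitive equilibrium: 186.2 − 0.03Q = 44.3 + 0.015Q → Q* = 3153.33333, P* = 91.6.
The subsidy lowers effective supply by 47.72: P = 0.015Q − 3.42.
New quantity: 186.2 − 0.03Q = 0.015Q − 3.42 → Q' = 4213.77778.
Overproduction ΔQ = 4213.77778 − 3153.33333 = 1060.44445; wedge = subsidy = 47.72.
Deadweight loss = ½ × 1060.44445 × 47.72 = €25302.20 thousand.

€25302.20 thousand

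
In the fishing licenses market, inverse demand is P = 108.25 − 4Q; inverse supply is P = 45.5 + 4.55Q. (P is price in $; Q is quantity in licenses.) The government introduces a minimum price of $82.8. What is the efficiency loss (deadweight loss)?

$4.08

Competitive equilibrium: 108.25 − 4Q = 45.5 + 4.55Q → Q* = 7.3392, P* = 78.8933.
At the floor P = 82.8, quantity demanded = (108.25 − 82.8)/4 = 6.3625.
Sellers' marginal cost at Q' = 6.3625: 45.5 + 4.55·6.3625 = 74.4494.
ΔQ = 7.3392 − 6.3625 = 0.9767; wedge = 82.8 − 74.4494 = 8.3506.
Deadweight loss = ½ × 0.9767 × 8.3506 = $4.08.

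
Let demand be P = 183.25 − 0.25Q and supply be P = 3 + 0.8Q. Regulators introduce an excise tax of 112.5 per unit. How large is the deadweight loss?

Competitive equilibrium: 183.25 − 0.25Q = 3 + 0.8Q → Q* = 171.6667, P* = 140.3333.
With the tax, the buyer price exceeds the seller price by 112.5: (183.25 − 0.25Q) − (3 + 0.8Q) = 112.5 → Q' = 64.5238.
ΔQ = 171.6667 − 64.5238 = 107.1429; the wedge equals the tax, 112.5.
Welfare loss = ½ × 107.1429 × 112.5 = 6026.79.

6026.79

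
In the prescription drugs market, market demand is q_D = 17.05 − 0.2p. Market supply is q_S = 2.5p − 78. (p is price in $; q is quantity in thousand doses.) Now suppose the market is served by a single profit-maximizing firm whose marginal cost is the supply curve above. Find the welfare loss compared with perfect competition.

$62.52 thousand

In inverse form: demand p = 85.25 − 5q, supply p = 31.2 + 0.4q.
Competitive equilibrium: 85.25 − 5q = 31.2 + 0.4q → q* = 10.0093, p* = 35.2037.
Marginal revenue: MR = 85.25 − 10q. Set MR = MC: 85.25 − 10q = 31.2 + 0.4q → q_m = 5.1971.
Price p_m = 85.25 − 5·5.1971 = 59.2645; MC(q_m) = 31.2 + 0.4·5.1971 = 33.2788.
Competitive q* = 10.0093, so Δq = 4.8122; wedge = 59.2645 − 33.2788 = 25.9857.
DWL = ½ × 4.8122 × 25.9857 = $62.52 thousand.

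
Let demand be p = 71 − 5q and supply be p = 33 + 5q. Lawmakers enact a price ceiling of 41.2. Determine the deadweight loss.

Competitive equilibrium: 71 − 5q = 33 + 5q → q* = 3.8, p* = 52.
At the ceiling p = 41.2, quantity supplied = (41.2 − 33)/5 = 1.64.
Willingness to pay at q' = 1.64: 71 − 5·1.64 = 62.8.
Δq = 3.8 − 1.64 = 2.16; wedge = 62.8 − 41.2 = 21.6.
DWL = ½ × 2.16 × 21.6 = 23.328.

23.328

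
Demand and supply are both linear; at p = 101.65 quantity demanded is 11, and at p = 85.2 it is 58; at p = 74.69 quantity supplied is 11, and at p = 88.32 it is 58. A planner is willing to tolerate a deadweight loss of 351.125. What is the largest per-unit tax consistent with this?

Demand slope = (85.2 − 101.65)/(58 − 11) = −0.35, so p = 105.5 − 0.35q.
Supply slope = (88.32 − 74.69)/(58 − 11) = 0.29, so p = 71.5 + 0.29q.
Competitive equilibrium: 105.5 − 0.35q = 71.5 + 0.29q → q* = 53.125, p* = 86.9063.
A tax t gives Δq = t/0.64 and wedge t, so DWL = t²/1.28.
t²/1.28 = 351.125 → t² = 449.44 → t = 21.2.

21.2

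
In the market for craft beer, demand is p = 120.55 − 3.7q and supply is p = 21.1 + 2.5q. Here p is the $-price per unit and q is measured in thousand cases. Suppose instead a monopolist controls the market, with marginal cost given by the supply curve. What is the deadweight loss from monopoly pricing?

Competitive equilibrium: 120.55 − 3.7q = 21.1 + 2.5q → q* = 16.0403, p* = 61.2008.
Marginal revenue: MR = 120.55 − 7.4q. Set MR = MC: 120.55 − 7.4q = 21.1 + 2.5q → q_m = 10.0455.
Price p_m = 120.55 − 3.7·10.0455 = 83.3817; MC(q_m) = 21.1 + 2.5·10.0455 = 46.2138.
Competitive q* = 16.0403, so Δq = 5.9948; wedge = 83.3817 − 46.2138 = 37.1679.
The triangle = ½ × 5.9948 × 37.1679 = $111.41 thousand.

$111.41 thousand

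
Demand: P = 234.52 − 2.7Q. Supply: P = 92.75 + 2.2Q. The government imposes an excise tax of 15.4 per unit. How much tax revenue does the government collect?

397.16

Competitive equilibrium: 234.52 − 2.7Q = 92.75 + 2.2Q → Q* = 28.9327, P* = 156.4018.
With the tax, the buyer price exceeds the seller price by 15.4: (234.52 − 2.7Q) − (92.75 + 2.2Q) = 15.4 → Q' = 25.7898.
Tax revenue = 15.4 × 25.7898 = 397.16.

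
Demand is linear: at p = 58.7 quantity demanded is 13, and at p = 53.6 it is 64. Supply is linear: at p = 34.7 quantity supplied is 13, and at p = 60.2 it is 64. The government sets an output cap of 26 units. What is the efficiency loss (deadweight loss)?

218.70

Demand slope = (53.6 − 58.7)/(64 − 13) = −0.1, so p = 60 − 0.1q.
Supply slope = (60.2 − 34.7)/(64 − 13) = 0.5, so p = 28.2 + 0.5q.
Competitive equilibrium: 60 − 0.1q = 28.2 + 0.5q → q* = 53, p* = 54.7.
At q = 26: demand price = 60 − 0.1·26 = 57.4; supply price = 28.2 + 0.5·26 = 41.2.
Δq = 53 − 26 = 27; wedge = 57.4 − 41.2 = 16.2.
Welfare loss = ½ × 27 × 16.2 = 218.70.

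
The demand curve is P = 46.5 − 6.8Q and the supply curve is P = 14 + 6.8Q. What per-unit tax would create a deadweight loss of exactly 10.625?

17

Competitive equilibrium: 46.5 − 6.8Q = 14 + 6.8Q → Q* = 2.3897, P* = 30.25.
A tax t gives ΔQ = t/13.6 and wedge t, so DWL = t²/27.2.
t²/27.2 = 10.625 → t² = 289 → t = 17.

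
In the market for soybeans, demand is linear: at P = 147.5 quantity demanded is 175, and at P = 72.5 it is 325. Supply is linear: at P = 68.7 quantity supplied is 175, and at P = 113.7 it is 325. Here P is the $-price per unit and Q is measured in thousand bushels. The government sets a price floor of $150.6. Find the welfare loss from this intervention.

Demand slope = (72.5 − 147.5)/(325 − 175) = −0.5, so P = 235 − 0.5Q.
Supply slope = (113.7 − 68.7)/(325 − 175) = 0.3, so P = 16.2 + 0.3Q.
Competitive equilibrium: 235 − 0.5Q = 16.2 + 0.3Q → Q* = 273.5, P* = 98.25.
At the floor P = 150.6, quantity demanded = (235 − 150.6)/0.5 = 168.8.
Sellers' marginal cost at Q' = 168.8: 16.2 + 0.3·168.8 = 66.84.
ΔQ = 273.5 − 168.8 = 104.7; wedge = 150.6 − 66.84 = 83.76.
Deadweight loss = ½ × 104.7 × 83.76 = $4384.836 thousand.

$4384.836 thousand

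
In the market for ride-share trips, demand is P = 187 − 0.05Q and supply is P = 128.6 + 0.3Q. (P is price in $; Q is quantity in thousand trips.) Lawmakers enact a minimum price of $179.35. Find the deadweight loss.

Competitive equilibrium: 187 − 0.05Q = 128.6 + 0.3Q → Q* = 166.8571, P* = 178.6571.
At the floor P = 179.35, quantity demanded = (187 − 179.35)/0.05 = 153.
Sellers' marginal cost at Q' = 153: 128.6 + 0.3·153 = 174.5.
ΔQ = 166.8571 − 153 = 13.8571; wedge = 179.35 − 174.5 = 4.85.
The triangle = ½ × 13.8571 × 4.85 = $33.60 thousand.

$33.60 thousand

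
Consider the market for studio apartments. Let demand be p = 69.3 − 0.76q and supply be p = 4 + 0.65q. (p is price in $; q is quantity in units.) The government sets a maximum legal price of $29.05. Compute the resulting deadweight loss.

$42.60

Competitive equilibrium: 69.3 − 0.76q = 4 + 0.65q → q* = 46.3121, p* = 34.1028.
At the ceiling p = 29.05, quantity supplied = (29.05 − 4)/0.65 = 38.5385.
Willingness to pay at q' = 38.5385: 69.3 − 0.76·38.5385 = 40.0107.
Δq = 46.3121 − 38.5385 = 7.7736; wedge = 40.0107 − 29.05 = 10.9607.
Deadweight loss = ½ × 7.7736 × 10.9607 = $42.60.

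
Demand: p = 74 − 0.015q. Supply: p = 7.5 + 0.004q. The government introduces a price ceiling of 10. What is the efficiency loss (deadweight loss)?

Competitive equilibrium: 74 − 0.015q = 7.5 + 0.004q → q* = 3500, p* = 21.5.
At the ceiling p = 10, quantity supplied = (10 − 7.5)/0.004 = 625.
Willingness to pay at q' = 625: 74 − 0.015·625 = 64.625.
Δq = 3500 − 625 = 2875; wedge = 64.625 − 10 = 54.625.
Deadweight loss = ½ × 2875 × 54.625 = 78523.44.

78523.44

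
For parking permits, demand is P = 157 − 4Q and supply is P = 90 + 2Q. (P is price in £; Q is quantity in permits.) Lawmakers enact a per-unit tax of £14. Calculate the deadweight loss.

£16.33

Competitive equilibrium: 157 − 4Q = 90 + 2Q → Q* = 11.1667, P* = 112.3333.
With the tax, the buyer price exceeds the seller price by 14: (157 − 4Q) − (90 + 2Q) = 14 → Q' = 8.8333.
ΔQ = 11.1667 − 8.8333 = 2.3334; the wedge equals the tax, 14.
The triangle = ½ × 2.3334 × 14 = £16.33.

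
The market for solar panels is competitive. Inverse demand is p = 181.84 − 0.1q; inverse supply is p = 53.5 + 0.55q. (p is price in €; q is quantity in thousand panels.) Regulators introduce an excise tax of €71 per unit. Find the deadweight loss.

Competitive equilibrium: 181.84 − 0.1q = 53.5 + 0.55q → q* = 197.4462, p* = 162.0954.
With the tax, the buyer price exceeds the seller price by 71: (181.84 − 0.1q) − (53.5 + 0.55q) = 71 → q' = 88.2154.
Δq = 197.4462 − 88.2154 = 109.2308; the wedge equals the tax, 71.
Welfare loss = ½ × 109.2308 × 71 = €3877.69 thousand.

€3877.69 thousand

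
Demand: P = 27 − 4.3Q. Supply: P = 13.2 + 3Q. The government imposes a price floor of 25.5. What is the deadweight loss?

8.67

Competitive equilibrium: 27 − 4.3Q = 13.2 + 3Q → Q* = 1.8904, P* = 18.8712.
At the floor P = 25.5, quantity demanded = (27 − 25.5)/4.3 = 0.3488.
Sellers' marginal cost at Q' = 0.3488: 13.2 + 3·0.3488 = 14.2464.
ΔQ = 1.8904 − 0.3488 = 1.5416; wedge = 25.5 − 14.2464 = 11.2536.
The triangle = ½ × 1.5416 × 11.2536 = 8.67.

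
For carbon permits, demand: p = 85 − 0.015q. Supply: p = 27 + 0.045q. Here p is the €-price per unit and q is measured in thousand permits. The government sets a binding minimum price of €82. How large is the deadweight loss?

€17633.33 thousand

Competitive equilibrium: 85 − 0.015q = 27 + 0.045q → q* = 966.6667, p* = 70.5.
At the floor p = 82, quantity demanded = (85 − 82)/0.015 = 200.
Sellers' marginal cost at q' = 200: 27 + 0.045·200 = 36.
Δq = 966.6667 − 200 = 766.6667; wedge = 82 − 36 = 46.
DWL = ½ × 766.6667 × 46 = €17633.33 thousand.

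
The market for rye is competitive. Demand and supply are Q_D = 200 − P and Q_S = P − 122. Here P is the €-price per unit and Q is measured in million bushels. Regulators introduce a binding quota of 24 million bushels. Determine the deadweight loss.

In inverse form: demand P = 200 − Q, supply P = 122 + Q.
Competitive equilibrium: 200 − Q = 122 + Q → Q* = 39, P* = 161.
At Q = 24: demand price = 200 − 1·24 = 176; supply price = 122 + 1·24 = 146.
ΔQ = 39 − 24 = 15; wedge = 176 − 146 = 30.
DWL = ½ × 15 × 30 = €225 million.

€225 million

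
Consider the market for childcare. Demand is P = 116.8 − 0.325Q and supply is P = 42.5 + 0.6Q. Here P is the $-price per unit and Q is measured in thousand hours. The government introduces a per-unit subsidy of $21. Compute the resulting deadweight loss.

$238.38 thousand

Competitive equilibrium: 116.8 − 0.325Q = 42.5 + 0.6Q → Q* = 80.3243, P* = 90.6946.
The subsidy lowers effective supply by 21: P = 21.5 + 0.6Q.
New quantity: 116.8 − 0.325Q = 21.5 + 0.6Q → Q' = 103.027.
Overproduction ΔQ = 103.027 − 80.3243 = 22.7027; wedge = subsidy = 21.
DWL = ½ × 22.7027 × 21 = $238.38 thousand.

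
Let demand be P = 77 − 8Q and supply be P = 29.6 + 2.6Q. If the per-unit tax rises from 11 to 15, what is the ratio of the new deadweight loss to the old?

Competitive equilibrium: 77 − 8Q = 29.6 + 2.6Q → Q* = 4.4717, P* = 41.2264.
For a per-unit tax t: ΔQ = t/10.6, so DWL = ½·t·(t/10.6) = t²/21.2.
At t = 11: DWL = 5.708. At t = 15: DWL = 10.613.
Ratio = (15/11)² = 1.860.

1.860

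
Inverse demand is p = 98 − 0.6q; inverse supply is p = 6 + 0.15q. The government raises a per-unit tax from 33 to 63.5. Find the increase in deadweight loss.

Competitive equilibrium: 98 − 0.6q = 6 + 0.15q → q* = 122.6667, p* = 24.4.
For a per-unit tax t: Δq = t/0.75, so DWL = ½·t·(t/0.75) = t²/1.5.
At t = 33: DWL = 726. At t = 63.5: DWL = 2688.167.
Increase = 2688.167 − 726 = 1962.17.

1962.17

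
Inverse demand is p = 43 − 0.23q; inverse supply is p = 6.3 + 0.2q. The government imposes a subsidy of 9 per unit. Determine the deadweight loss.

Competitive equilibrium: 43 − 0.23q = 6.3 + 0.2q → q* = 85.3488, p* = 23.3698.
The subsidy lowers effective supply by 9: p = 0.2q − 2.7.
New quantity: 43 − 0.23q = 0.2q − 2.7 → q' = 106.2791.
Overproduction Δq = 106.2791 − 85.3488 = 20.9303; wedge = subsidy = 9.
Deadweight loss = ½ × 20.9303 × 9 = 94.19.

94.19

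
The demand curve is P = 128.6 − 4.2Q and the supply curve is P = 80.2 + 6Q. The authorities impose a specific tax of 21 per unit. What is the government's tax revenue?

56.41

Competitive equilibrium: 128.6 − 4.2Q = 80.2 + 6Q → Q* = 4.7451, P* = 108.6706.
With the tax, the buyer price exceeds the seller price by 21: (128.6 − 4.2Q) − (80.2 + 6Q) = 21 → Q' = 2.6863.
Tax revenue = 21 × 2.6863 = 56.41.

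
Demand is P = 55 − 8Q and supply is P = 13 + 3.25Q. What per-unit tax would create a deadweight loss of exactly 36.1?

28.5

Competitive equilibrium: 55 − 8Q = 13 + 3.25Q → Q* = 3.7333, P* = 25.1333.
A tax t gives ΔQ = t/11.25 and wedge t, so DWL = t²/22.5.
t²/22.5 = 36.1 → t² = 812.25 → t = 28.5.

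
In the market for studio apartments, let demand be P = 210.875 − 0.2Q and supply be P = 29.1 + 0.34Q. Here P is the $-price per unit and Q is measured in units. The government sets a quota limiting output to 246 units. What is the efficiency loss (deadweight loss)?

Competitive equilibrium: 210.875 − 0.2Q = 29.1 + 0.34Q → Q* = 336.6204, P* = 143.5509.
At Q = 246: demand price = 210.875 − 0.2·246 = 161.675; supply price = 29.1 + 0.34·246 = 112.74.
ΔQ = 336.6204 − 246 = 90.6204; wedge = 161.675 − 112.74 = 48.935.
DWL = ½ × 90.6204 × 48.935 = $2217.25.

$2217.25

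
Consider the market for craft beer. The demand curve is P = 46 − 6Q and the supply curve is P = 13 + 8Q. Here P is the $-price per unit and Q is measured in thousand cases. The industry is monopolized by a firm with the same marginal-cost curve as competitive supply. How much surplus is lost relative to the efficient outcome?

$3.50 thousand

Competitive equilibrium: 46 − 6Q = 13 + 8Q → Q* = 2.3571, P* = 31.8571.
Marginal revenue: MR = 46 − 12Q. Set MR = MC: 46 − 12Q = 13 + 8Q → Q_m = 1.65.
Price P_m = 46 − 6·1.65 = 36.1; MC(Q_m) = 13 + 8·1.65 = 26.2.
Competitive Q* = 2.3571, so ΔQ = 0.7071; wedge = 36.1 − 26.2 = 9.9.
DWL = ½ × 0.7071 × 9.9 = $3.50 thousand.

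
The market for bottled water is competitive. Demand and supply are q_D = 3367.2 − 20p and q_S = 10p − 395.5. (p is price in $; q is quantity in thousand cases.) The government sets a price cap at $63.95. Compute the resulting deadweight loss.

In inverse form: demand p = 168.36 − 0.05q, supply p = 39.55 + 0.1q.
Competitive equilibrium: 168.36 − 0.05q = 39.55 + 0.1q → q* = 858.7333, p* = 125.4233.
At the ceiling p = 63.95, quantity supplied = (63.95 − 39.55)/0.1 = 244.
Willingness to pay at q' = 244: 168.36 − 0.05·244 = 156.16.
Δq = 858.7333 − 244 = 614.7333; wedge = 156.16 − 63.95 = 92.21.
The triangle = ½ × 614.7333 × 92.21 = $28342.28 thousand.

$28342.28 thousand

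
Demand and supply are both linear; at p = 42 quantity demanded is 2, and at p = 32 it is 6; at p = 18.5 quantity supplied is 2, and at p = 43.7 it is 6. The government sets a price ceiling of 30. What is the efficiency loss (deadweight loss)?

Demand slope = (32 − 42)/(6 − 2) = −2.5, so p = 47 − 2.5q.
Supply slope = (43.7 − 18.5)/(6 − 2) = 6.3, so p = 5.9 + 6.3q.
Competitive equilibrium: 47 − 2.5q = 5.9 + 6.3q → q* = 4.6705, p* = 35.3239.
At the ceiling p = 30, quantity supplied = (30 − 5.9)/6.3 = 3.8254.
Willingness to pay at q' = 3.8254: 47 − 2.5·3.8254 = 37.4365.
Δq = 4.6705 − 3.8254 = 0.8451; wedge = 37.4365 − 30 = 7.4365.
Welfare loss = ½ × 0.8451 × 7.4365 = 3.14.

3.14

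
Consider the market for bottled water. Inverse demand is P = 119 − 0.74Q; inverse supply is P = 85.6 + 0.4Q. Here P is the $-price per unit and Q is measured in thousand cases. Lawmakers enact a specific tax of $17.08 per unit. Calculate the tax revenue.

$244.51 thousand

Competitive equilibrium: 119 − 0.74Q = 85.6 + 0.4Q → Q* = 29.2982, P* = 97.3193.
With the tax, the buyer price exceeds the seller price by 17.08: (119 − 0.74Q) − (85.6 + 0.4Q) = 17.08 → Q' = 14.3158.
Tax revenue = 17.08 × 14.3158 = $244.51 thousand.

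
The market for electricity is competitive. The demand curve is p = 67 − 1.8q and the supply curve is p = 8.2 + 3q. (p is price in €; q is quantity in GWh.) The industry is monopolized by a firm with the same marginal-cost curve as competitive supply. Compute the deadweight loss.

€26.79

Competitive equilibrium: 67 − 1.8q = 8.2 + 3q → q* = 12.25, p* = 44.95.
Marginal revenue: MR = 67 − 3.6q. Set MR = MC: 67 − 3.6q = 8.2 + 3q → q_m = 8.9091.
Price p_m = 67 − 1.8·8.9091 = 50.9636; MC(q_m) = 8.2 + 3·8.9091 = 34.9273.
Competitive q* = 12.25, so Δq = 3.3409; wedge = 50.9636 − 34.9273 = 16.0363.
Deadweight loss = ½ × 3.3409 × 16.0363 = €26.79.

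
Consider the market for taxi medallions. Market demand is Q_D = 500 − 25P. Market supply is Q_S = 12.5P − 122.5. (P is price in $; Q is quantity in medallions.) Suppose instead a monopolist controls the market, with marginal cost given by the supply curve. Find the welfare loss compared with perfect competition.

In inverse form: demand P = 20 − 0.04Q, supply P = 9.8 + 0.08Q.
Competitive equilibrium: 20 − 0.04Q = 9.8 + 0.08Q → Q* = 85, P* = 16.6.
Marginal revenue: MR = 20 − 0.08Q. Set MR = MC: 20 − 0.08Q = 9.8 + 0.08Q → Q_m = 63.75.
Price P_m = 20 − 0.04·63.75 = 17.45; MC(Q_m) = 9.8 + 0.08·63.75 = 14.9.
Competitive Q* = 85, so ΔQ = 21.25; wedge = 17.45 − 14.9 = 2.55.
The triangle = ½ × 21.25 × 2.55 = $27.09.

$27.09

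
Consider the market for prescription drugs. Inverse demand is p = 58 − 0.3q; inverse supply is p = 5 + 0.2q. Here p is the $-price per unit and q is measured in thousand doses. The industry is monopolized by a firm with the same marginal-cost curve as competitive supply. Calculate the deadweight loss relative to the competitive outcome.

$395.02 thousand

Competitive equilibrium: 58 − 0.3q = 5 + 0.2q → q* = 106, p* = 26.2.
Marginal revenue: MR = 58 − 0.6q. Set MR = MC: 58 − 0.6q = 5 + 0.2q → q_m = 66.25.
Price p_m = 58 − 0.3·66.25 = 38.125; MC(q_m) = 5 + 0.2·66.25 = 18.25.
Competitive q* = 106, so Δq = 39.75; wedge = 38.125 − 18.25 = 19.875.
DWL = ½ × 39.75 × 19.875 = $395.02 thousand.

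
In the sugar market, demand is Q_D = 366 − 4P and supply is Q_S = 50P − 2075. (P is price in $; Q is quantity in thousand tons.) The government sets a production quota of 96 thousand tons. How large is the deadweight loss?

In inverse form: demand P = 91.5 − 0.25Q, supply P = 41.5 + 0.02Q.
Competitive equilibrium: 91.5 − 0.25Q = 41.5 + 0.02Q → Q* = 185.1852, P* = 45.2037.
At Q = 96: demand price = 91.5 − 0.25·96 = 67.5; supply price = 41.5 + 0.02·96 = 43.42.
ΔQ = 185.1852 − 96 = 89.1852; wedge = 67.5 − 43.42 = 24.08.
DWL = ½ × 89.1852 × 24.08 = $1073.79 thousand.

$1073.79 thousand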